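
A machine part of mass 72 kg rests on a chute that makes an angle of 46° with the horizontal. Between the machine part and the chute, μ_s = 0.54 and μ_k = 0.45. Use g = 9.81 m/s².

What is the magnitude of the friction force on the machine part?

The normal reaction is N = m g cos θ = 490.7 N.
Along the slope the weight component is m g sin θ = 508.1 N; friction must supply exactly this, acting up-slope.
The static-friction ceiling is μ_s N = 0.54 × 490.7 = 265 N.
|508.1| exceeds 265 N, so the machine part slips down-slope; friction is kinetic, f = μ_k N = 0.45×490.7 = 221 N.

f ≈ 221 N (up the incline)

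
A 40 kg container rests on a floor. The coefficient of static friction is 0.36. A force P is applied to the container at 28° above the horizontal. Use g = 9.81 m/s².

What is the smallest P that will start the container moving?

P ≈ 134 N

N = m g − P sin α (the pull lifts the container).
At impending slip, P cos α = μ_s N = μ_s (m g − P sin α).
Solving: P (cos α + μ_s sin α) = μ_s m g → P = 0.36×392/(cos 28° + 0.36 sin 28°) = 141/1.052 = 134 N.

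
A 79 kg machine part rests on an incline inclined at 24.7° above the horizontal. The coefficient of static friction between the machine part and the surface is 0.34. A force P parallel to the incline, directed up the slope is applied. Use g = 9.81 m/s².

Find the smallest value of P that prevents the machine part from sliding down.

P_min ≈ 84.5 N

The machine part tends to slide down (tan θ > μ_s), so at the point of impending slip friction acts up-slope at its limit: f = μ_s N.
P is parallel to the surface, so N = m g cos θ = 704 N.
Along the incline: P + μ_s N = m g sin θ, so P = 324 − 0.34×704 = 84.5 N.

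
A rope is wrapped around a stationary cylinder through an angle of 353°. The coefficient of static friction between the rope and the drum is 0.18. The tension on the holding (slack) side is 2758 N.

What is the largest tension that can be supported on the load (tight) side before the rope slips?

T_max ≈ 8360 N

At impending slip the capstan equation gives T₂/T₁ = e^{μβ} with β in radians.
β = 353° × π/180 = 6.161 rad.
e^{μβ} = e^{0.18×6.161} = 3.031.
T₂ = T₁ · e^{μβ} = 2758 × 3.031 = 8360 N.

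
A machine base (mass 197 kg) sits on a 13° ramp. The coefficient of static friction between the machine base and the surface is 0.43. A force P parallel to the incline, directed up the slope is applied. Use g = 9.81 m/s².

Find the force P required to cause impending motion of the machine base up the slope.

P ≈ 1240 N

At impending motion up the slope, friction acts down-slope at its limit: f = μ_s N.
P is parallel to the surface, so N = m g cos θ = 1880 N.
Along the incline: P = m g sin θ + μ_s N = 435 + 0.43×1880 = 1240 N.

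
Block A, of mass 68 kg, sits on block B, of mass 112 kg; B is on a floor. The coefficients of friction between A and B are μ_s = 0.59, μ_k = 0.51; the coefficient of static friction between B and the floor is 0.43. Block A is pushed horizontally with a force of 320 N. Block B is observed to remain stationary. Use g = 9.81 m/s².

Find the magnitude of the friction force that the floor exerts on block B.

f ≈ 320 N

Between the blocks, N₁ = m_A g = 667.1 N.
So the A–B interface can sustain at most μ_s N₁ = 393.6 N of static friction.
Since P = 320 N ≤ 393.6 N, A does not slip on B; friction on A equals P = 320 N.
B experiences an equal 320 N forward from A (third law). B is in equilibrium, so the floor supplies f₂ = 320 N of static friction (limit μ_s(m_A+m_B)g = 759.3 N, not exceeded).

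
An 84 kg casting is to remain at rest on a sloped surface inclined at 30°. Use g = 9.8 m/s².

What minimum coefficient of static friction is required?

μ_s,min ≈ 0.577

At the slip threshold m g sin θ = μ_s m g cos θ, so μ_s,min = tan θ.
μ_s,min = tan 30° = 0.577.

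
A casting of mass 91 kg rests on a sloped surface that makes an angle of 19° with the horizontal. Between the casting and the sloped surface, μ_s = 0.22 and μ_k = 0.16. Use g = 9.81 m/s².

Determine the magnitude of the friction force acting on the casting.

Normal force: N = m g cos θ = 91 × 9.81 × cos 19° = 844.1 N.
Along the slope the weight component is m g sin θ = 290.6 N; friction must supply exactly this, acting up-slope.
Maximum static friction available: μ_s N = 0.22 × 844.1 = 185.7 N.
|290.6| exceeds 185.7 N, so the casting slips down-slope; friction is kinetic, f = μ_k N = 0.16×844.1 = 135 N.

f ≈ 135 N (up the incline)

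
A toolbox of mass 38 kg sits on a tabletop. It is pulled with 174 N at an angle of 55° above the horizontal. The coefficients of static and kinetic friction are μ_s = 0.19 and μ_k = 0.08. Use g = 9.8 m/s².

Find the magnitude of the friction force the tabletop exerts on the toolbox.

The vertical component of P reduces the normal force: N = m g − P sin α = 372.4 − 142.5 = 229.9 N.
Horizontally, friction must balance P cos α = 99.8 N.
μ_s N = 0.19 × 229.9 = 43.67 N.
The required friction exceeds μ_s N, so the toolbox moves and f = μ_k N = 18.4 N.

f ≈ 18.4 N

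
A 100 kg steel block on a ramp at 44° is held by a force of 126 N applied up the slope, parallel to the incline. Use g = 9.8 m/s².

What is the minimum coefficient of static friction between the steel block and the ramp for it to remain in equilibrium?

N = m g cos θ = 705 N.
Friction must make up the shortfall along the incline: f = m g sin θ − P = 680.8 − 126 = 554.8 N.
At the threshold f = μ_s N, so μ_s,min = 554.8/705 = 0.787.

μ_s,min ≈ 0.787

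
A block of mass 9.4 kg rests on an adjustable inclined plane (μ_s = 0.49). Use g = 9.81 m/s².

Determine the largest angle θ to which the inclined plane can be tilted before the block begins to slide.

θ_max ≈ 26.1°

At the slip threshold, m g sin θ = μ_s · m g cos θ, so tan θ = μ_s.
θ_max = arctan(0.49) = 26.1°.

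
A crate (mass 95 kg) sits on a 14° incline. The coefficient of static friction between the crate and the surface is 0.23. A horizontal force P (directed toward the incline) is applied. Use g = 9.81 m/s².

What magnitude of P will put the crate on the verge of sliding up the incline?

At impending motion up the slope, friction acts down-slope at its limit: f = μ_s N.
Perpendicular to the incline: N = m g cos θ + P sin θ.
Along the incline: P cos θ = m g sin θ + μ_s N = m g sin θ + μ_s (m g cos θ + P sin θ).
Solving, P (cos θ − μ_s sin θ) = m g (sin θ + μ_s cos θ), so P = 95×9.81×(sin 14° + 0.23 cos 14°)/(cos 14° − 0.23 sin 14°) = 932×0.4651/0.9147 = 474 N.

P ≈ 474 N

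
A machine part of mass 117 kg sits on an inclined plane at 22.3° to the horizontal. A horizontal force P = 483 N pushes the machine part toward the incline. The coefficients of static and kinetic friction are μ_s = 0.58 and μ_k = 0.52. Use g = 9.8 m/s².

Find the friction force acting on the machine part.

The horizontal push has a component P sin θ into the surface, so N = m g cos θ + P sin θ = 1061 + 183.3 = 1244 N.
Parallel to the incline: P cos θ − m g sin θ = 446.9 − 435.1 = 11.79 N; the friction needed to balance this is 11.79 N acting down the slope.
The limit of static friction is μ_s N = 721.6 N.
Since 11.79 N is within the 721.6 N limit, the machine part stays put and friction is exactly 11.8 N.

f ≈ 11.8 N (down the incline)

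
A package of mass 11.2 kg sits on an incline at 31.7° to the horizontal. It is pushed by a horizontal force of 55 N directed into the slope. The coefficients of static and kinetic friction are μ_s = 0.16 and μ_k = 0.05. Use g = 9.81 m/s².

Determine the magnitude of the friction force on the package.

f ≈ 10.9 N (up the incline)

Resolve perpendicular to the incline: N = m g cos θ + P sin θ = 11.2×9.81×cos 31.7° + 55×sin 31.7° = 122.4 N.
Along the incline, the net driving force (taking up-slope positive) is P cos θ − m g sin θ = 46.79 − 57.73 = -10.94 N, so equilibrium requires friction f = 10.94 N (up-slope).
The limit of static friction is μ_s N = 19.58 N.
|f_req| = 10.94 ≤ 19.58 N → the package is in equilibrium; friction equals the required value.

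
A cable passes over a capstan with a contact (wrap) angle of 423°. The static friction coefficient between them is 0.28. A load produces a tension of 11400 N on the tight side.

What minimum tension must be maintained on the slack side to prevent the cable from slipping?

T_min ≈ 1440 N

Capstan equation at impending slip: T_tight/T_slack = e^{μβ}.
β = 423° = 7.383 rad; e^{μβ} = e^{0.28×7.383} = 7.902.
T_slack = T_tight / e^{μβ} = 11400 / 7.902 = 1440 N.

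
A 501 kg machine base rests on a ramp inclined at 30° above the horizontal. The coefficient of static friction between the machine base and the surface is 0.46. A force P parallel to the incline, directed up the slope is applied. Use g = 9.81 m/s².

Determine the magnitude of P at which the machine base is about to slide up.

P ≈ 4420 N

At impending motion up the slope, friction acts down-slope at its limit: f = μ_s N.
P is parallel to the surface, so N = m g cos θ = 4260 N.
Along the incline: P = m g sin θ + μ_s N = 2460 + 0.46×4260 = 4420 N.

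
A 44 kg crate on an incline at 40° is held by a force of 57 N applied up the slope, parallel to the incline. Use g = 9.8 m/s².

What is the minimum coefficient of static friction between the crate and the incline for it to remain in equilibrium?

N = m g cos θ = 330.3 N.
Friction must make up the shortfall along the incline: f = m g sin θ − P = 277.2 − 57 = 220.2 N.
At the threshold f = μ_s N, so μ_s,min = 220.2/330.3 = 0.667.

μ_s,min ≈ 0.667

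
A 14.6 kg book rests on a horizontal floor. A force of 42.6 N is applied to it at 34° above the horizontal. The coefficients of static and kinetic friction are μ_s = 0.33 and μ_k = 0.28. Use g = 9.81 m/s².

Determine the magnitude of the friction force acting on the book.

f ≈ 35.3 N

N = m g − P sin α = 143.2 − 42.6×sin 34° = 119.4 N.
The horizontal driving force is P cos α = 35.32 N, so equilibrium needs friction f = 35.32 N.
μ_s N = 0.33 × 119.4 = 39.4 N.
35.32 ≤ 39.4 N → static; friction equals the required 35.3 N.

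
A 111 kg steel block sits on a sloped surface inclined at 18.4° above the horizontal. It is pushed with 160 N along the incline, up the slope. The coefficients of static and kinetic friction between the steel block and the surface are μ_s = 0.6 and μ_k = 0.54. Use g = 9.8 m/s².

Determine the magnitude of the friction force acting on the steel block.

f ≈ 183 N (up the incline)

Perpendicular to the surface, N = m g cos θ = 111·9.8·cos 18.4° = 1032 N.
The friction needed for equilibrium is m g sin θ − P = 343.4 − 160 = 183.4 N, measured positive up-slope.
The static-friction ceiling is μ_s N = 0.6 × 1032 = 619.3 N.
Since |183.4| ≤ 619.3 N, static friction is sufficient; f equals the required value, not μ_s N.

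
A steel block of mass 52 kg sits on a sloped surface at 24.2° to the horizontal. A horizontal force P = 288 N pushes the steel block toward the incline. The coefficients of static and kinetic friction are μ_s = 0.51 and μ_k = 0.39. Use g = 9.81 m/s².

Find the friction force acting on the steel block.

f ≈ 53.6 N (down the incline)

The horizontal push has a component P sin θ into the surface, so N = m g cos θ + P sin θ = 465.3 + 118.1 = 583.3 N.
Along the incline, the net driving force (taking up-slope positive) is P cos θ − m g sin θ = 262.7 − 209.1 = 53.58 N, so equilibrium requires friction f = -53.58 N (down-slope).
Maximum static friction: μ_s N = 0.51 × 583.3 = 297.5 N.
Since 53.58 N is within the 297.5 N limit, the steel block stays put and friction is exactly 53.6 N.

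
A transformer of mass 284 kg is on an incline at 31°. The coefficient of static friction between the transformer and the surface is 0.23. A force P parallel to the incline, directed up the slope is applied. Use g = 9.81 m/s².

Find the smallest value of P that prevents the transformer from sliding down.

P_min ≈ 886 N

The transformer tends to slide down (tan θ > μ_s), so at the point of impending slip friction acts up-slope at its limit: f = μ_s N.
P is parallel to the surface, so N = m g cos θ = 2390 N.
Along the incline: P + μ_s N = m g sin θ, so P = 1430 − 0.23×2390 = 886 N.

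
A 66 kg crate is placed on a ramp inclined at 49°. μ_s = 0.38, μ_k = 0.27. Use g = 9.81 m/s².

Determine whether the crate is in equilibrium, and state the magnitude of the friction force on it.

f ≈ 115 N

N = m g cos θ = 425 N.
Down-slope weight component: m g sin θ = 489 N.
μ_s N = 161 N.
489 > 161 N, so it slides; kinetic friction f = μ_k N = 0.27×425 = 115 N.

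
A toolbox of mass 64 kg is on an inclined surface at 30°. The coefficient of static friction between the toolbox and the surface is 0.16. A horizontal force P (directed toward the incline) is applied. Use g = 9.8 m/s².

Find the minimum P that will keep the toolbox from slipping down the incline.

The toolbox tends to slide down (tan θ > μ_s), so at the point of impending slip friction acts up-slope at its limit: f = μ_s N.
Perpendicular to the incline: N = m g cos θ + P sin θ.
Along the incline: P cos θ + μ_s N = m g sin θ, i.e. P cos θ + μ_s (m g cos θ + P sin θ) = m g sin θ.
Solving, P (cos θ + μ_s sin θ) = m g (sin θ − μ_s cos θ), so P = 627×0.3614/0.946 = 240 N.

P_min ≈ 240 N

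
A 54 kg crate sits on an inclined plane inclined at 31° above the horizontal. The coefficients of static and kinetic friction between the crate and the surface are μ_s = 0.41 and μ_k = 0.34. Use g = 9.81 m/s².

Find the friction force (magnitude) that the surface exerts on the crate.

Normal force: N = m g cos θ = 54 × 9.81 × cos 31° = 454.1 N.
Along the slope the weight component is m g sin θ = 272.8 N; friction must supply exactly this, acting up-slope.
Static friction can supply at most μ_s N = 186.2 N.
Since |272.8| > 186.2 N, static friction cannot hold it; the crate slides down the incline and kinetic friction applies: f = μ_k N = 0.34 × 454.1 = 154 N.

f ≈ 154 N (up the incline)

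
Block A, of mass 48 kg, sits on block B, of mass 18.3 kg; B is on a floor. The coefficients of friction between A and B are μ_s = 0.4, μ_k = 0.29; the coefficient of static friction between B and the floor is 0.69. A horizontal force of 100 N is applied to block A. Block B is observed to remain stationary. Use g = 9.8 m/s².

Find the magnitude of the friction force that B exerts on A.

f ≈ 100 N

Between the blocks, N₁ = m_A g = 470.4 N.
Maximum static friction on A from B: μ_s N₁ = 0.4×470.4 = 188.2 N.
P = 100 N is within that limit, so A and B move together (both at rest); the A–B friction is simply f₁ = P = 100 N.
By Newton's third law B feels 100 N forward from A. With B stationary, the floor's static friction on B balances it: f₂ = 100 N (well within μ_s(m_A+m_B)g = 448.3 N).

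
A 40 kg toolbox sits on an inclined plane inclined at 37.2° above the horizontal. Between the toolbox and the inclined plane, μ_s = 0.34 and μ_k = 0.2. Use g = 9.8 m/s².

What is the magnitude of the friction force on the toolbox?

f ≈ 62.4 N (up the incline)

Perpendicular to the surface, N = m g cos θ = 40·9.8·cos 37.2° = 312.2 N.
For equilibrium along the incline, friction must balance the weight component: f = m g sin θ = 237 N up the slope.
The static-friction ceiling is μ_s N = 0.34 × 312.2 = 106.2 N.
|237| exceeds 106.2 N, so the toolbox slips down-slope; friction is kinetic, f = μ_k N = 0.2×312.2 = 62.4 N.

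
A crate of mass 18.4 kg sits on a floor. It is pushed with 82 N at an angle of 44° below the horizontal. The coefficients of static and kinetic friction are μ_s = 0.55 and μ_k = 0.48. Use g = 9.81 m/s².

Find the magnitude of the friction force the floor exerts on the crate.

The vertical component of P adds to the normal force: N = m g + P sin α = 180.5 + 56.96 = 237.5 N.
The horizontal driving force is P cos α = 58.99 N, so equilibrium needs friction f = 58.99 N.
The static-friction limit is μ_s N = 130.6 N.
Since 58.99 N does not exceed the limit, the crate stays at rest and f = 59 N.

f ≈ 59 N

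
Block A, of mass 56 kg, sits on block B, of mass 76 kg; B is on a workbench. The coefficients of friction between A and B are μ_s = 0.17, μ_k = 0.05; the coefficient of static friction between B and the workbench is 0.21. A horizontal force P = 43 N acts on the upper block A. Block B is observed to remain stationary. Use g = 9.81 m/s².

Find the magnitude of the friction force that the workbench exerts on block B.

Between the blocks, N₁ = m_A g = 549.4 N.
So the A–B interface can sustain at most μ_s N₁ = 93.39 N of static friction.
Since P = 43 N ≤ 93.39 N, A does not slip on B; friction on A equals P = 43 N.
B experiences an equal 43 N forward from A (third law). B is in equilibrium, so the floor supplies f₂ = 43 N of static friction (limit μ_s(m_A+m_B)g = 271.9 N, not exceeded).

f ≈ 43 N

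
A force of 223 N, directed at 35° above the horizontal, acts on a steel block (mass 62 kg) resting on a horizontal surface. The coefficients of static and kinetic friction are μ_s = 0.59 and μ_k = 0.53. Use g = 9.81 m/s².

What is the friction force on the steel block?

f ≈ 183 N

N = m g − P sin α = 608.2 − 223×sin 35° = 480.3 N.
For equilibrium, f = P cos α = 223×cos 35° = 182.7 N.
The static-friction limit is μ_s N = 283.4 N.
Since 182.7 N does not exceed the limit, the steel block stays at rest and f = 183 N.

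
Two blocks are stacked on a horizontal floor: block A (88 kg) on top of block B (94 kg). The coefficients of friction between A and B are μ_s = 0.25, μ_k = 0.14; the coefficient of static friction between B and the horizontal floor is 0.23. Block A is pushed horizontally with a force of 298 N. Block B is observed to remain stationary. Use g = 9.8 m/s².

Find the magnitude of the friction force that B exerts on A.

The normal force B exerts on A is simply A's weight, N₁ = 862.4 N.
Maximum static friction on A from B: μ_s N₁ = 0.25×862.4 = 215.6 N.
Since P = 298 N > 215.6 N, A slides on B; the A–B friction is kinetic: f₁ = μ_k N₁ = 0.14×862.4 = 121 N.
B experiences an equal 121 N forward from A (third law). B is in equilibrium, so the floor supplies f₂ = 121 N of static friction (limit μ_s(m_A+m_B)g = 410.2 N, not exceeded).

f ≈ 121 N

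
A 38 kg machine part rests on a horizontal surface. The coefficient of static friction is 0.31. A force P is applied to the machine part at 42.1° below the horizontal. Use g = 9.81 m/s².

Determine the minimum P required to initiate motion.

P ≈ 216 N

N = m g + P sin α (the push presses the machine part into the horizontal surface).
At impending slip, P cos α = μ_s N = μ_s (m g + P sin α).
Solving: P (cos α − μ_s sin α) = μ_s m g → P = 0.31×373/(cos 42.1° − 0.31 sin 42.1°) = 116/0.5341 = 216 N.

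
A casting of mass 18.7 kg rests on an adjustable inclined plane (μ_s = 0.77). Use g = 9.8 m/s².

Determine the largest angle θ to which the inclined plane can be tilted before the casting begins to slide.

θ_max ≈ 37.6°

At the slip threshold, m g sin θ = μ_s · m g cos θ, so tan θ = μ_s.
θ_max = arctan(0.77) = 37.6°.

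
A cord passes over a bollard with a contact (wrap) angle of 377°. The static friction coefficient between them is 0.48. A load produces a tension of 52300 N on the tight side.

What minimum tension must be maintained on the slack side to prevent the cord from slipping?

Capstan equation at impending slip: T_tight/T_slack = e^{μβ}.
β = 377° = 6.58 rad; e^{μβ} = e^{0.48×6.58} = 23.53.
T_slack = T_tight / e^{μβ} = 52300 / 23.53 = 2220 N.

T_min ≈ 2220 N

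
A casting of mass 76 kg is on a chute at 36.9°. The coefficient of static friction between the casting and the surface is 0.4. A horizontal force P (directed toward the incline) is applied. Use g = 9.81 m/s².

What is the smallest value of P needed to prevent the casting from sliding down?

P_min ≈ 201 N

The casting tends to slide down (tan θ > μ_s), so at the point of impending slip friction acts up-slope at its limit: f = μ_s N.
Perpendicular to the incline: N = m g cos θ + P sin θ.
Along the incline: P cos θ + μ_s N = m g sin θ, i.e. P cos θ + μ_s (m g cos θ + P sin θ) = m g sin θ.
Solving, P (cos θ + μ_s sin θ) = m g (sin θ − μ_s cos θ), so P = 746×0.2805/1.04 = 201 N.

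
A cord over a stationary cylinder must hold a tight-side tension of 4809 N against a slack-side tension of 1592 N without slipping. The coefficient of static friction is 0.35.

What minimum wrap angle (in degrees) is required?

T₂/T₁ = e^{μβ} → β = ln(T₂/T₁)/μ.
β = ln(4809/1592)/0.35 = 1.105/0.35 = 3.159 rad.
In degrees: β = 3.159 × 180/π = 181°.

β_min ≈ 181°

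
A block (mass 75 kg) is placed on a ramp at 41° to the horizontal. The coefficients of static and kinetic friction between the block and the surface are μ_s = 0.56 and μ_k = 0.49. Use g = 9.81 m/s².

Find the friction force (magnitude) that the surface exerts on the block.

Normal force: N = m g cos θ = 75 × 9.81 × cos 41° = 555.3 N.
Along the slope the weight component is m g sin θ = 482.7 N; friction must supply exactly this, acting up-slope.
Static friction can supply at most μ_s N = 311 N.
Since |482.7| > 311 N, static friction cannot hold it; the block slides down the incline and kinetic friction applies: f = μ_k N = 0.49 × 555.3 = 272 N.

f ≈ 272 N (up the incline)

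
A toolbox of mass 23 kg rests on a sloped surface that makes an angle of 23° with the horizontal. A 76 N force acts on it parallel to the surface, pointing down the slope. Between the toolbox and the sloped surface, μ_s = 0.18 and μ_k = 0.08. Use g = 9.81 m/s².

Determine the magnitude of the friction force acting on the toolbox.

f ≈ 16.6 N (up the incline)

The normal reaction is N = m g cos θ = 207.7 N.
The friction needed for equilibrium is m g sin θ + P = 88.16 + 76 = 164.2 N, measured positive up-slope.
Static friction can supply at most μ_s N = 37.38 N.
Since |164.2| > 37.38 N, static friction cannot hold it; the toolbox slides down the incline and kinetic friction applies: f = μ_k N = 0.08 × 207.7 = 16.6 N.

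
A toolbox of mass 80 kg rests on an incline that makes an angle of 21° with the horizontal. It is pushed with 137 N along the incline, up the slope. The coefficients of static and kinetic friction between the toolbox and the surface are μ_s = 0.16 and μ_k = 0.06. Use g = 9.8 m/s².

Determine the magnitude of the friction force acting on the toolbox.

f ≈ 43.9 N (up the incline)

The normal reaction is N = m g cos θ = 731.9 N.
Parallel to the incline, ΣF = 0 gives f = m g sin θ − P = 281 − 137 = 144 N (up-slope positive).
Static friction can supply at most μ_s N = 117.1 N.
Since |144| > 117.1 N, static friction cannot hold it; the toolbox slides down the incline and kinetic friction applies: f = μ_k N = 0.06 × 731.9 = 43.9 N.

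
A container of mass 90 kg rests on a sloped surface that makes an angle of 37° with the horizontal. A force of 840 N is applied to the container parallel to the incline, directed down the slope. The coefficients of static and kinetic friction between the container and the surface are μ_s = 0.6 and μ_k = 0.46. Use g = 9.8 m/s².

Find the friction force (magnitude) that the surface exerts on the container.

The normal reaction is N = m g cos θ = 704.4 N.
Parallel to the incline, ΣF = 0 gives f = m g sin θ + P = 530.8 + 840 = 1371 N (up-slope positive).
The static-friction ceiling is μ_s N = 0.6 × 704.4 = 422.6 N.
Since |1371| > 422.6 N, static friction cannot hold it; the container slides down the incline and kinetic friction applies: f = μ_k N = 0.46 × 704.4 = 324 N.

f ≈ 324 N (up the incline)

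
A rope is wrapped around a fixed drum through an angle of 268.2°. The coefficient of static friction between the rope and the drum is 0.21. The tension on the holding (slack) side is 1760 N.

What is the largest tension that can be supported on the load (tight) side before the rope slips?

At impending slip the capstan equation gives T₂/T₁ = e^{μβ} with β in radians.
β = 268.2° × π/180 = 4.681 rad.
e^{μβ} = e^{0.21×4.681} = 2.672.
T₂ = T₁ · e^{μβ} = 1760 × 2.672 = 4700 N.

T_max ≈ 4700 N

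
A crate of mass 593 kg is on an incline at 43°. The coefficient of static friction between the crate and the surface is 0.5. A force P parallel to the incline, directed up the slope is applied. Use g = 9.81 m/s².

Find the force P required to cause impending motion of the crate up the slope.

P ≈ 6090 N

At impending motion up the slope, friction acts down-slope at its limit: f = μ_s N.
P is parallel to the surface, so N = m g cos θ = 4250 N.
Along the incline: P = m g sin θ + μ_s N = 3970 + 0.5×4250 = 6090 N.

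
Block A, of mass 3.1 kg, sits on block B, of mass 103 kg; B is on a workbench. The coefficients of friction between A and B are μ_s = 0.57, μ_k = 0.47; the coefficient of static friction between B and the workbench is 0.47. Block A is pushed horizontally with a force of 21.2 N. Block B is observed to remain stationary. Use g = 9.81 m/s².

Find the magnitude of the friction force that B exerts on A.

f ≈ 14.3 N

Between the blocks, N₁ = m_A g = 30.41 N.
Maximum static friction on A from B: μ_s N₁ = 0.57×30.41 = 17.33 N.
P = 21.2 N exceeds that limit, so A slips over B and the interface friction becomes kinetic: f₁ = μ_k N₁ = 0.47×30.41 = 14.3 N.
B experiences an equal 14.3 N forward from A (third law). B is in equilibrium, so the floor supplies f₂ = 14.3 N of static friction (limit μ_s(m_A+m_B)g = 489.2 N, not exceeded).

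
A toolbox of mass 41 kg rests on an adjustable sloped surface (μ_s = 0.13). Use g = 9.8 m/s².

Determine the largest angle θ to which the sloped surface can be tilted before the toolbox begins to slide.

θ_max ≈ 7.41°

At the slip threshold, m g sin θ = μ_s · m g cos θ, so tan θ = μ_s.
θ_max = arctan(0.13) = 7.41°.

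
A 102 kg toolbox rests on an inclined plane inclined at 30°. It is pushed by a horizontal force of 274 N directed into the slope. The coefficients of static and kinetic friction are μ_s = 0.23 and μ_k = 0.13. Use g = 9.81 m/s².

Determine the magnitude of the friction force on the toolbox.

f ≈ 130 N (up the incline)

The horizontal push has a component P sin θ into the surface, so N = m g cos θ + P sin θ = 866.6 + 137 = 1004 N.
Parallel to the incline: P cos θ − m g sin θ = 237.3 − 500.3 = -263 N; the friction needed to balance this is 263 N acting up the slope.
Maximum static friction: μ_s N = 0.23 × 1004 = 230.8 N.
The required 263 N exceeds the static limit, so the toolbox slides down-slope and f = μ_k N = 0.13×1004 = 130 N.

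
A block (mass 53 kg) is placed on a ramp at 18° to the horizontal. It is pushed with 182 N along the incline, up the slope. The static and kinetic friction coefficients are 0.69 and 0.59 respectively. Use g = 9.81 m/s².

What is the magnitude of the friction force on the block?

f ≈ 21.3 N (down the incline)

Normal force: N = m g cos θ = 53 × 9.81 × cos 18° = 494.5 N.
The friction needed for equilibrium is m g sin θ − P = 160.7 − 182 = -21.33 N, measured positive up-slope.
Static friction can supply at most μ_s N = 341.2 N.
Since |-21.33| ≤ 341.2 N, no slip — friction simply equals what equilibrium demands.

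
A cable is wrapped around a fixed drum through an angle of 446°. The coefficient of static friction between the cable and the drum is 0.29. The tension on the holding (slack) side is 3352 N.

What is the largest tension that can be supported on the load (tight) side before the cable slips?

T_max ≈ 32000 N

At impending slip the capstan equation gives T₂/T₁ = e^{μβ} with β in radians.
β = 446° × π/180 = 7.784 rad.
e^{μβ} = e^{0.29×7.784} = 9.558.
T₂ = T₁ · e^{μβ} = 3352 × 9.558 = 32000 N.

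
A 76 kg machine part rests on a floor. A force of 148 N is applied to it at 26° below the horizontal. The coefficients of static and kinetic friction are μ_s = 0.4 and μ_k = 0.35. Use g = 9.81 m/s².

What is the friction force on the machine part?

f ≈ 133 N

Vertical equilibrium gives N = m g + P sin α = 810.4 N.
Horizontally, friction must balance P cos α = 133 N.
μ_s N = 0.4 × 810.4 = 324.2 N.
133 ≤ 324.2 N → static; friction equals the required 133 N.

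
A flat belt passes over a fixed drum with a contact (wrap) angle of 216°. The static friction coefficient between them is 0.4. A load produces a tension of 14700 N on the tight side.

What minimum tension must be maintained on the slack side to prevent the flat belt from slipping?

Capstan equation at impending slip: T_tight/T_slack = e^{μβ}.
β = 216° = 3.77 rad; e^{μβ} = e^{0.4×3.77} = 4.518.
T_slack = T_tight / e^{μβ} = 14700 / 4.518 = 3250 N.

T_min ≈ 3250 N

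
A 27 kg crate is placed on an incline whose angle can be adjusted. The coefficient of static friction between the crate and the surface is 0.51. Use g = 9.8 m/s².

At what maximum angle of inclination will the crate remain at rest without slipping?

At the slip threshold, m g sin θ = μ_s · m g cos θ, so tan θ = μ_s.
θ_max = arctan(0.51) = 27°.

θ_max ≈ 27°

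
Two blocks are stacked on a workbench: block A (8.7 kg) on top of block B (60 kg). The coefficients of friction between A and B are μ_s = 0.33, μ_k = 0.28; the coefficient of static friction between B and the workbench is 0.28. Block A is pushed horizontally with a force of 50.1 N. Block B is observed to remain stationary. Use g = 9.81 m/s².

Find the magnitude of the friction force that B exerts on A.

f ≈ 23.9 N

The normal force B exerts on A is simply A's weight, N₁ = 85.35 N.
Maximum static friction on A from B: μ_s N₁ = 0.33×85.35 = 28.16 N.
Since P = 50.1 N > 28.16 N, A slides on B; the A–B friction is kinetic: f₁ = μ_k N₁ = 0.28×85.35 = 23.9 N.
B experiences an equal 23.9 N forward from A (third law). B is in equilibrium, so the floor supplies f₂ = 23.9 N of static friction (limit μ_s(m_A+m_B)g = 188.7 N, not exceeded).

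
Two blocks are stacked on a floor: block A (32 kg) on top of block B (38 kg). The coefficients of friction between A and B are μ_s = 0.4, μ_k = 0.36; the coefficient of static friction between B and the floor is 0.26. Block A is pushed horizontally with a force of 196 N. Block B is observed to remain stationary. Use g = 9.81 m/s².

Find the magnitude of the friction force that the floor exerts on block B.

f ≈ 113 N

Between the blocks, N₁ = m_A g = 313.9 N.
Maximum static friction on A from B: μ_s N₁ = 0.4×313.9 = 125.6 N.
Since P = 196 N > 125.6 N, A slides on B; the A–B friction is kinetic: f₁ = μ_k N₁ = 0.36×313.9 = 113 N.
By Newton's third law B feels 113 N forward from A. With B stationary, the floor's static friction on B balances it: f₂ = 113 N (well within μ_s(m_A+m_B)g = 178.5 N).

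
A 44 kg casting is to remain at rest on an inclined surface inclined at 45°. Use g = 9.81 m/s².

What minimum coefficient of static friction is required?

At the slip threshold m g sin θ = μ_s m g cos θ, so μ_s,min = tan θ.
μ_s,min = tan 45° = 1.

μ_s,min ≈ 1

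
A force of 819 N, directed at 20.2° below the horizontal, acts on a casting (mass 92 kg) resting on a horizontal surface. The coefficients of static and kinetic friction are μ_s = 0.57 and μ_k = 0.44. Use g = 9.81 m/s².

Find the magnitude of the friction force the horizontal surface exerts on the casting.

f ≈ 522 N

The vertical component of P adds to the normal force: N = m g + P sin α = 902.5 + 282.8 = 1185 N.
The horizontal driving force is P cos α = 768.6 N, so equilibrium needs friction f = 768.6 N.
μ_s N = 0.57 × 1185 = 675.6 N.
The required friction exceeds μ_s N, so the casting moves and f = μ_k N = 522 N.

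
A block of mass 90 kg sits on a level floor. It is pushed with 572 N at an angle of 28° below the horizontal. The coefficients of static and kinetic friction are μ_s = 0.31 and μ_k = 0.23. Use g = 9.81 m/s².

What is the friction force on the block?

f ≈ 265 N

N = m g + P sin α = 882.9 + 572×sin 28° = 1151 N.
For equilibrium, f = P cos α = 572×cos 28° = 505 N.
The static-friction limit is μ_s N = 356.9 N.
505 > 356.9 N → the block slides; f = μ_k N = 0.23×1151 = 265 N.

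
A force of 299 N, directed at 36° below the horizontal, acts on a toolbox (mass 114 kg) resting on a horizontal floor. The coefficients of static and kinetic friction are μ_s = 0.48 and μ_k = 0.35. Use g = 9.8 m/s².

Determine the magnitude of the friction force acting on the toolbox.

f ≈ 242 N

The vertical component of P adds to the normal force: N = m g + P sin α = 1117 + 175.7 = 1293 N.
Horizontally, friction must balance P cos α = 241.9 N.
The static-friction limit is μ_s N = 620.6 N.
241.9 ≤ 620.6 N → static; friction equals the required 242 N.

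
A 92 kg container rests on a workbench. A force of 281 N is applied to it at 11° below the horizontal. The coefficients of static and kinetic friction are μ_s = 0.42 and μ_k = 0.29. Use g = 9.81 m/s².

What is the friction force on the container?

f ≈ 276 N

The vertical component of P adds to the normal force: N = m g + P sin α = 902.5 + 53.62 = 956.1 N.
The horizontal driving force is P cos α = 275.8 N, so equilibrium needs friction f = 275.8 N.
The static-friction limit is μ_s N = 401.6 N.
275.8 ≤ 401.6 N → static; friction equals the required 276 N.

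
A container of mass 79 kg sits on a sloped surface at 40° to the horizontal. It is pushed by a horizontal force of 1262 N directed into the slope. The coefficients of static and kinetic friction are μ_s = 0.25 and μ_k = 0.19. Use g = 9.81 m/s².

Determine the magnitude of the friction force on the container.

Resolve perpendicular to the incline: N = m g cos θ + P sin θ = 79×9.81×cos 40° + 1262×sin 40° = 1405 N.
Parallel to the incline: P cos θ − m g sin θ = 966.7 − 498.2 = 468.6 N; the friction needed to balance this is 468.6 N acting down the slope.
Maximum static friction: μ_s N = 0.25 × 1405 = 351.2 N.
|f_req| = 468.6 > 351.2 N → the container slides up the incline; f = μ_k N = 0.19 × 1405 = 267 N.

f ≈ 267 N (down the incline)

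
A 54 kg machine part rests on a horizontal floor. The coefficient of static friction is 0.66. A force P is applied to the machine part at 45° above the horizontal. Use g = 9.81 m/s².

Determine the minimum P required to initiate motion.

N = m g − P sin α (the pull lifts the machine part).
At impending slip, P cos α = μ_s N = μ_s (m g − P sin α).
Solving: P (cos α + μ_s sin α) = μ_s m g → P = 0.66×530/(cos 45° + 0.66 sin 45°) = 350/1.174 = 298 N.

P ≈ 298 N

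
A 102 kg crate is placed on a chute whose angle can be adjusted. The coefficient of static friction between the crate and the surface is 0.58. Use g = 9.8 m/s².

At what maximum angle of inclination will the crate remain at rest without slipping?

θ_max ≈ 30.1°

At the slip threshold, m g sin θ = μ_s · m g cos θ, so tan θ = μ_s.
θ_max = arctan(0.58) = 30.1°.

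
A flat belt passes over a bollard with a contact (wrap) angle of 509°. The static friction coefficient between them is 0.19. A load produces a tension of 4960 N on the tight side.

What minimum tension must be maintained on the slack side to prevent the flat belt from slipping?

Capstan equation at impending slip: T_tight/T_slack = e^{μβ}.
β = 509° = 8.884 rad; e^{μβ} = e^{0.19×8.884} = 5.408.
T_slack = T_tight / e^{μβ} = 4960 / 5.408 = 917 N.

T_min ≈ 917 N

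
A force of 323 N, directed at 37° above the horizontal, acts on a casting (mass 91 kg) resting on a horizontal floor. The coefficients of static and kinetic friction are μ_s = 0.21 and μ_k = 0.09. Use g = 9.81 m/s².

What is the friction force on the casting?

The vertical component of P reduces the normal force: N = m g − P sin α = 892.7 − 194.4 = 698.3 N.
The horizontal driving force is P cos α = 258 N, so equilibrium needs friction f = 258 N.
μ_s N = 0.21 × 698.3 = 146.6 N.
258 > 146.6 N → the casting slides; f = μ_k N = 0.09×698.3 = 62.8 N.

f ≈ 62.8 N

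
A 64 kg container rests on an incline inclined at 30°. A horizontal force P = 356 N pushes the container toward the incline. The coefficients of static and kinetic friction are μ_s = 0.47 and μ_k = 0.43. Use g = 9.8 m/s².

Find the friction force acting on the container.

f ≈ 5.29 N (up the incline)

The horizontal push has a component P sin θ into the surface, so N = m g cos θ + P sin θ = 543.2 + 178 = 721.2 N.
Parallel to the incline: P cos θ − m g sin θ = 308.3 − 313.6 = -5.295 N; the friction needed to balance this is 5.295 N acting up the slope.
The limit of static friction is μ_s N = 339 N.
Since 5.295 N is within the 339 N limit, the container stays put and friction is exactly 5.29 N.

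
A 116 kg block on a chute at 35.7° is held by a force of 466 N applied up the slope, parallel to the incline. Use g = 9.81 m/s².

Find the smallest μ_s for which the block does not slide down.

μ_s,min ≈ 0.214

N = m g cos θ = 924.1 N.
Friction must make up the shortfall along the incline: f = m g sin θ − P = 664 − 466 = 198 N.
At the threshold f = μ_s N, so μ_s,min = 198/924.1 = 0.214.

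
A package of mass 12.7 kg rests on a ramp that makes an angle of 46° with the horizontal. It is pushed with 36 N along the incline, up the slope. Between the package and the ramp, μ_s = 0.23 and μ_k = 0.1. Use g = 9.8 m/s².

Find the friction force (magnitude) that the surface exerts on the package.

The normal reaction is N = m g cos θ = 86.46 N.
The friction needed for equilibrium is m g sin θ − P = 89.53 − 36 = 53.53 N, measured positive up-slope.
The static-friction ceiling is μ_s N = 0.23 × 86.46 = 19.89 N.
|53.53| exceeds 19.89 N, so the package slips down-slope; friction is kinetic, f = μ_k N = 0.1×86.46 = 8.65 N.

f ≈ 8.65 N (up the incline)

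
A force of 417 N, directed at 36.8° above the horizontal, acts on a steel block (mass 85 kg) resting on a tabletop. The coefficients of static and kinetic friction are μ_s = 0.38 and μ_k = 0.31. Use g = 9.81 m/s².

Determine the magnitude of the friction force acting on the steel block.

f ≈ 181 N

N = m g − P sin α = 833.9 − 417×sin 36.8° = 584.1 N.
For equilibrium, f = P cos α = 417×cos 36.8° = 333.9 N.
μ_s N = 0.38 × 584.1 = 221.9 N.
333.9 > 221.9 N → the steel block slides; f = μ_k N = 0.31×584.1 = 181 N.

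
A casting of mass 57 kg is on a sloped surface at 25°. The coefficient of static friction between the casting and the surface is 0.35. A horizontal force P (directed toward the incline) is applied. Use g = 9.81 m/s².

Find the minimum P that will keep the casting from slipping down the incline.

The casting tends to slide down (tan θ > μ_s), so at the point of impending slip friction acts up-slope at its limit: f = μ_s N.
Perpendicular to the incline: N = m g cos θ + P sin θ.
Along the incline: P cos θ + μ_s N = m g sin θ, i.e. P cos θ + μ_s (m g cos θ + P sin θ) = m g sin θ.
Solving, P (cos θ + μ_s sin θ) = m g (sin θ − μ_s cos θ), so P = 559×0.1054/1.054 = 55.9 N.

P_min ≈ 55.9 N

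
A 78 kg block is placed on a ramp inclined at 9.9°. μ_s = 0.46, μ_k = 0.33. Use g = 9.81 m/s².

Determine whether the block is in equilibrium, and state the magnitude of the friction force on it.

N = m g cos θ = 754 N.
Down-slope weight component: m g sin θ = 132 N.
μ_s N = 347 N.
132 ≤ 347 N, so it stays put; friction = 132 N.

f ≈ 132 N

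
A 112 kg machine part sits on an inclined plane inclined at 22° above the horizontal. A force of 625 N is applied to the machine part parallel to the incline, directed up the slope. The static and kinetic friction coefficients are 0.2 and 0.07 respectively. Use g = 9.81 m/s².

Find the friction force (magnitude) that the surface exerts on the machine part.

The normal reaction is N = m g cos θ = 1019 N.
The friction needed for equilibrium is m g sin θ − P = 411.6 − 625 = -213.4 N, measured positive up-slope.
The static-friction ceiling is μ_s N = 0.2 × 1019 = 203.7 N.
|-213.4| exceeds 203.7 N, so the machine part slips up-slope; friction is kinetic, f = μ_k N = 0.07×1019 = 71.3 N.

f ≈ 71.3 N (down the incline)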